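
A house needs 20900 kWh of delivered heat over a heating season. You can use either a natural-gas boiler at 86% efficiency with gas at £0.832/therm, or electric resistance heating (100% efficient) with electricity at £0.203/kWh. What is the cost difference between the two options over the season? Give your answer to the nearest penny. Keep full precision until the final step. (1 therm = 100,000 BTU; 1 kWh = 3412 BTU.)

£3552.81

Heat load = 20900 kWh × 3412 = 71,310,800 BTU
Gas: input = 71,310,800 / 0.86 = 82,919,535 BTU = 829.2 therm → 829.2 × £0.832 = £689.89
Electric: 71,310,800 BTU / 3412 = 20,900 kWh → × £0.203 = £4,242.70
Difference = |£689.89 − £4,242.70| = £3,552.81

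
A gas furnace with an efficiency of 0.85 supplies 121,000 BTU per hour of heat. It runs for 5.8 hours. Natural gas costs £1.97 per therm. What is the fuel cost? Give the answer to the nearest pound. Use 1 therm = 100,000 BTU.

£16

Heat delivered = 121,000 BTU/h × 5.8 h = 701,800 BTU
Gas input = 701,800 / 0.85 = 825,647 BTU
= 825,647 / 100,000 = 8.256 therm
Cost = 8.256 × £1.97/therm = £16.27 ≈ £16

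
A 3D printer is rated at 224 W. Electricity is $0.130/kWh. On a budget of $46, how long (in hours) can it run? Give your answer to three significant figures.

1580 h

Energy budget = $46 / $0.130 per kWh = 353.8 kWh = 353,846 Wh
Runtime = 353,846 Wh / 224 W = 1,580 h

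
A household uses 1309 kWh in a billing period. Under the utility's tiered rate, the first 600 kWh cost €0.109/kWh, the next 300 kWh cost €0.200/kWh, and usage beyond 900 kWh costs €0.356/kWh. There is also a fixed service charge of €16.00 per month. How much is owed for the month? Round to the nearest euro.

First 600 kWh × €0.109 = €65.40
Next 300 kWh × €0.200 = €60.00
Remaining 409 kWh × €0.356 = €145.60
Energy charge = €271.00; + service €16.00 = €287.00

€287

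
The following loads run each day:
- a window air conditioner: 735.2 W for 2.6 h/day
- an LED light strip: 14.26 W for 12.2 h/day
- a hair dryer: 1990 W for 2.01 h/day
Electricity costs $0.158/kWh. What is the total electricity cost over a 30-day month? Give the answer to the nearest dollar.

window air conditioner: 735.2 W × 2.6 h × 30 d = 57,346 Wh = 57.35 kWh
LED light strip: 14.26 W × 12.2 h × 30 d = 5,219 Wh = 5.219 kWh
hair dryer: 1990 W × 2.01 h × 30 d = 119,997 Wh = 120 kWh
Total energy = 57.35 + 5.219 + 120 = 182.6 kWh
Cost = 182.6 kWh × $0.158 = $28.84 ≈ $29

$29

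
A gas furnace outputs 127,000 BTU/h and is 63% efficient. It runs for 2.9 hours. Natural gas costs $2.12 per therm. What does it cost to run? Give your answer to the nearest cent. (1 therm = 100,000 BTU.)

$12.39

Heat delivered = 127,000 BTU/h × 2.9 h = 368,300 BTU
Gas input = 368,300 / 0.63 = 584,603 BTU
= 584,603 / 100,000 = 5.846 therm
Cost = 5.846 × $2.12/therm = $12.39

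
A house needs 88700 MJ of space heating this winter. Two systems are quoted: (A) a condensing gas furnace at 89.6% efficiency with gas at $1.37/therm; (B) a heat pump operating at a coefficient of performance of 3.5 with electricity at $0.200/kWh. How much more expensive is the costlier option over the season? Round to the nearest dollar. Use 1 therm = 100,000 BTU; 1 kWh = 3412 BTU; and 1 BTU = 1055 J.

$123

Heat load = 88700 MJ = 88,700,000,000 J / 1055 = 84,075,829 BTU
Gas: input = 84,075,829 / 0.896 = 93,834,631 BTU = 938.3 therm → 938.3 × $1.37 = $1,285.53
Heat pump: 84,075,829 BTU / 3412 = 24,640 kWh heat; / 3.5 = 7,040 kWh in → × $0.200 = $1,408.07
Difference = |$1,285.53 − $1,408.07| = $122.54 ≈ $123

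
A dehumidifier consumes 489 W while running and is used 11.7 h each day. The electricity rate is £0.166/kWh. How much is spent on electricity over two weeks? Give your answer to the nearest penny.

£13.30

Energy = 489 W × 11.7 h/day × 14 days = 80,098 Wh = 80.1 kWh
Cost = 80.1 kWh × £0.166/kWh = £13.30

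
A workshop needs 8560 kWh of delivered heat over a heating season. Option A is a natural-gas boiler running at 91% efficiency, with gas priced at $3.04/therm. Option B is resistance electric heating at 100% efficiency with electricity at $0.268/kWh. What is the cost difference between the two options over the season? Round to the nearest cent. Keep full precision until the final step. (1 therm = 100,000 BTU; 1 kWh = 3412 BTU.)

$1318.38

Heat load = 8560 kWh × 3412 = 29,206,720 BTU
Gas: input = 29,206,720 / 0.91 = 32,095,297 BTU = 321 therm → 321 × $3.04 = $975.70
Electric: 29,206,720 BTU / 3412 = 8,560 kWh → × $0.268 = $2,294.08
Difference = |$975.70 − $2,294.08| = $1,318.38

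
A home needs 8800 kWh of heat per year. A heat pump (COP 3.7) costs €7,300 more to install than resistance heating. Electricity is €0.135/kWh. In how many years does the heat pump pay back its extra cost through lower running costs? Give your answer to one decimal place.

Resistance: 8800 kWh × €0.135 = €1,188.00/yr
Heat pump: 8800 / 3.7 = 2378 kWh in → × €0.135 = €321.08/yr
Annual savings = €866.92
Payback = €7,300 / €866.92 = 8.42 years

8.4 years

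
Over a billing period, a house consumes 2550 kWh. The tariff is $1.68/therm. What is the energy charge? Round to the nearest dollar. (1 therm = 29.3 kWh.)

$146

2550 kWh × (0.03413 therm/kWh) = 87.03 therm
Cost = 87.03 therm × $1.68/therm = $146.21 ≈ $146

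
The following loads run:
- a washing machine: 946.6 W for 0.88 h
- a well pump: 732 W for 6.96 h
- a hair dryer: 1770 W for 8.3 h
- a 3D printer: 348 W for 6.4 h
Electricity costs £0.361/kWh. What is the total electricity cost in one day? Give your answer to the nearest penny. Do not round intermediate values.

£8.25

washing machine: 946.6 W × 0.88 h = 833 Wh = 0.833 kWh
well pump: 732 W × 6.96 h = 5,095 Wh = 5.095 kWh
hair dryer: 1770 W × 8.3 h = 14,691 Wh = 14.69 kWh
3D printer: 348 W × 6.4 h = 2,227 Wh = 2.227 kWh
Total energy = 0.833 + 5.095 + 14.69 + 2.227 = 22.85 kWh
Cost = 22.85 kWh × £0.361 = £8.25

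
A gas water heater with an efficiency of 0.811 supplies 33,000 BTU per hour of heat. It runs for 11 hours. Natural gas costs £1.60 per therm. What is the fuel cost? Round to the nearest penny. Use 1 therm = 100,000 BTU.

£7.16

Heat delivered = 33,000 BTU/h × 11 h = 363,000 BTU
Gas input = 363,000 / 0.811 = 447,596 BTU
= 447,596 / 100,000 = 4.476 therm
Cost = 4.476 × £1.60/therm = £7.16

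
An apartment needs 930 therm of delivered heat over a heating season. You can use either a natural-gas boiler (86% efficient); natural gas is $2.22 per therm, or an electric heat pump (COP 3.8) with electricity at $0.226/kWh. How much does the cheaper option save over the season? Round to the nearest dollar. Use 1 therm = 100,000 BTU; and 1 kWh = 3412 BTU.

Heat load = 930 therm × 100,000 = 93,000,000 BTU
Gas: input = 93,000,000 / 0.86 = 108,139,535 BTU = 1,081 therm → 1,081 × $2.22 = $2,400.70
Heat pump: 93,000,000 BTU / 3412 = 27,260 kWh heat; / 3.8 = 7,173 kWh in → × $0.226 = $1,621.06
Difference = |$2,400.70 − $1,621.06| = $779.64 ≈ $780

$780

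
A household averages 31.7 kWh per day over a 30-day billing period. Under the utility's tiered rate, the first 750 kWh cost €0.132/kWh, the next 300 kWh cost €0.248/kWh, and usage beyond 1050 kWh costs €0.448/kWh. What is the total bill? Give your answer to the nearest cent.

€148.85

Usage = 31.7 kWh/day × 30 days = 951 kWh
First 750 kWh × €0.132 = €99.00
Next 201 kWh × €0.248 = €49.85
Remaining tier: 0 kWh (not reached)
Total = €148.85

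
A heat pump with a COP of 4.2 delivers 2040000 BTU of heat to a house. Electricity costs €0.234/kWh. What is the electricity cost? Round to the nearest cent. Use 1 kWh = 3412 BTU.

Heat delivered = 2,040,000 BTU / 3412 = 597.9 kWh
Electrical input = 597.9 kWh / 4.2 = 142.4 kWh
Cost = 142.4 × €0.234/kWh = €33.31

€33.31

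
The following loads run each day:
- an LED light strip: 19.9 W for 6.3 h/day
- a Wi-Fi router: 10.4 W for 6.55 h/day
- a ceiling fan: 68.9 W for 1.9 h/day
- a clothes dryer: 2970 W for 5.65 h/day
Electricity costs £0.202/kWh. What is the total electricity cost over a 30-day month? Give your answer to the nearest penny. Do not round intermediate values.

£103.66

LED light strip: 19.9 W × 6.3 h × 30 d = 3,761 Wh = 3.761 kWh
Wi-Fi router: 10.4 W × 6.55 h × 30 d = 2,044 Wh = 2.044 kWh
ceiling fan: 68.9 W × 1.9 h × 30 d = 3,927 Wh = 3.927 kWh
clothes dryer: 2970 W × 5.65 h × 30 d = 503,415 Wh = 503.4 kWh
Total energy = 3.761 + 2.044 + 3.927 + 503.4 = 513.1 kWh
Cost = 513.1 kWh × £0.202 = £103.66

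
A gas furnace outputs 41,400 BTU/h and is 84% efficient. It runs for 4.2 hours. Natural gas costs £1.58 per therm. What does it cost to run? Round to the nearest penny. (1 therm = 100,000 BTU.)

Heat delivered = 41,400 BTU/h × 4.2 h = 173,880 BTU
Gas input = 173,880 / 0.84 = 207,000 BTU
= 207,000 / 100,000 = 2.07 therm
Cost = 2.07 × £1.58/therm = £3.27

£3.27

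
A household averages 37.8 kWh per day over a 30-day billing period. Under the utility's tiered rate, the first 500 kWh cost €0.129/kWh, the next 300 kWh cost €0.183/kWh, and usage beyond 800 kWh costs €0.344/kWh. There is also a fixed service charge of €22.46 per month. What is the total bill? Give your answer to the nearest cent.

€256.76

Usage = 37.8 kWh/day × 30 days = 1134 kWh
First 500 kWh × €0.129 = €64.50
Next 300 kWh × €0.183 = €54.90
Remaining 334 kWh × €0.344 = €114.90
Energy charge = €234.30; + service €22.46 = €256.76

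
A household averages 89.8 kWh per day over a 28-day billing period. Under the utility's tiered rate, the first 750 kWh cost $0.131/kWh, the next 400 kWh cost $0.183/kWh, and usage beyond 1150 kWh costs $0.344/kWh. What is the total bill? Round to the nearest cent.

Usage = 89.8 kWh/day × 28 days = 2514.4 kWh
First 750 kWh × $0.131 = $98.25
Next 400 kWh × $0.183 = $73.20
Remaining 1364.4 kWh × $0.344 = $469.35
Total = $640.80

$640.80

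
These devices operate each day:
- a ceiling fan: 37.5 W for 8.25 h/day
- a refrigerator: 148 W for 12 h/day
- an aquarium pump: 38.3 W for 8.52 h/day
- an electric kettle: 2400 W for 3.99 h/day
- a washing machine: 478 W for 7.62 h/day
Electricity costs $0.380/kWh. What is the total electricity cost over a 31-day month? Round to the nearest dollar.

ceiling fan: 37.5 W × 8.25 h × 31 d = 9,591 Wh = 9.591 kWh
refrigerator: 148 W × 12 h × 31 d = 55,056 Wh = 55.06 kWh
aquarium pump: 38.3 W × 8.52 h × 31 d = 10,116 Wh = 10.12 kWh
electric kettle: 2400 W × 3.99 h × 31 d = 296,856 Wh = 296.9 kWh
washing machine: 478 W × 7.62 h × 31 d = 112,913 Wh = 112.9 kWh
Total energy = 9.591 + 55.06 + 10.12 + 296.9 + 112.9 = 484.5 kWh
Cost = 484.5 kWh × $0.380 = $184.12 ≈ $184

$184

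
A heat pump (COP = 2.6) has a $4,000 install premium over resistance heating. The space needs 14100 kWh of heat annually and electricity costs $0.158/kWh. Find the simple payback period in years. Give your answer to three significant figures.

2.92 years

Resistance: 14100 kWh × $0.158 = $2,227.80/yr
Heat pump: 14100 / 2.6 = 5423 kWh in → × $0.158 = $856.85/yr
Annual savings = $1,370.95
Payback = $4,000 / $1,370.95 = 2.92 years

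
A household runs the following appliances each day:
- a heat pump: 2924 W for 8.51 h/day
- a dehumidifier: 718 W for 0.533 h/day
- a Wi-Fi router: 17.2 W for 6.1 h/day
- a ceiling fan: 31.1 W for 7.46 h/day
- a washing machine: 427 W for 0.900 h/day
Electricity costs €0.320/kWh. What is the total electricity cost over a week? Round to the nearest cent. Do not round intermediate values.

€58.21

heat pump: 2924 W × 8.51 h × 7 d = 174,183 Wh = 174.2 kWh
dehumidifier: 718 W × 0.533 h × 7 d = 2,679 Wh = 2.679 kWh
Wi-Fi router: 17.2 W × 6.1 h × 7 d = 734 Wh = 0.7344 kWh
ceiling fan: 31.1 W × 7.46 h × 7 d = 1,624 Wh = 1.624 kWh
washing machine: 427 W × 0.900 h × 7 d = 2,690 Wh = 2.69 kWh
Total energy = 174.2 + 2.679 + 0.7344 + 1.624 + 2.69 = 181.9 kWh
Cost = 181.9 kWh × €0.320 = €58.21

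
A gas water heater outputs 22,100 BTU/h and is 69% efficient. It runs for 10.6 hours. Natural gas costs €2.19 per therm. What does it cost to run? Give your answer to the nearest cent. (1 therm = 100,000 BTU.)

Heat delivered = 22,100 BTU/h × 10.6 h = 234,260 BTU
Gas input = 234,260 / 0.69 = 339,507 BTU
= 339,507 / 100,000 = 3.395 therm
Cost = 3.395 × €2.19/therm = €7.44

€7.44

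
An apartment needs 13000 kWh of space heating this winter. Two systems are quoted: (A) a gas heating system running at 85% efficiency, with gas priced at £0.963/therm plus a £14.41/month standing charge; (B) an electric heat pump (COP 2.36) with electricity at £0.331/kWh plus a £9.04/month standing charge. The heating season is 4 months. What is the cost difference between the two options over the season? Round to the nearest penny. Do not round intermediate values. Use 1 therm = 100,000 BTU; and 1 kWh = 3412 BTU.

£1299.30

Heat load = 13000 kWh × 3412 = 44,356,000 BTU
Gas: input = 44,356,000 / 0.85 = 52,183,529 BTU = 521.8 therm → 521.8 × £0.963 = £502.53; + 4 × £14.41 standing = £560.17
Heat pump: 44,356,000 BTU / 3412 = 13,000 kWh heat; / 2.36 = 5,508 kWh in → × £0.331 = £1,823.31; + 4 × £9.04 standing = £1,859.47
Difference = |£560.17 − £1,859.47| = £1,299.30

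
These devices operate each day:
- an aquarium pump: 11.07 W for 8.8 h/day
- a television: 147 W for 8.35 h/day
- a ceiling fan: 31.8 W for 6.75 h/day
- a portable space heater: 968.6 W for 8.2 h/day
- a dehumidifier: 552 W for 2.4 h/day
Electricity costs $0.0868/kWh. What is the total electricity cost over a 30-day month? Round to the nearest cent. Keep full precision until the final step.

aquarium pump: 11.07 W × 8.8 h × 30 d = 2,922 Wh = 2.922 kWh
television: 147 W × 8.35 h × 30 d = 36,824 Wh = 36.82 kWh
ceiling fan: 31.8 W × 6.75 h × 30 d = 6,440 Wh = 6.439 kWh
portable space heater: 968.6 W × 8.2 h × 30 d = 238,276 Wh = 238.3 kWh
dehumidifier: 552 W × 2.4 h × 30 d = 39,744 Wh = 39.74 kWh
Total energy = 2.922 + 36.82 + 6.439 + 238.3 + 39.74 = 324.2 kWh
Cost = 324.2 kWh × $0.0868 = $28.14

$28.14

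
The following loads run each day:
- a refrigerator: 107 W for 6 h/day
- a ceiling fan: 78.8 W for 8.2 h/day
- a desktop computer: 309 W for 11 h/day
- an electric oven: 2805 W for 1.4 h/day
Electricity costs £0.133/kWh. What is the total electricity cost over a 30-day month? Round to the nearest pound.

refrigerator: 107 W × 6 h × 30 d = 19,260 Wh = 19.26 kWh
ceiling fan: 78.8 W × 8.2 h × 30 d = 19,385 Wh = 19.38 kWh
desktop computer: 309 W × 11 h × 30 d = 101,970 Wh = 102 kWh
electric oven: 2805 W × 1.4 h × 30 d = 117,810 Wh = 117.8 kWh
Total energy = 19.26 + 19.38 + 102 + 117.8 = 258.4 kWh
Cost = 258.4 kWh × £0.133 = £34.37 ≈ £34

£34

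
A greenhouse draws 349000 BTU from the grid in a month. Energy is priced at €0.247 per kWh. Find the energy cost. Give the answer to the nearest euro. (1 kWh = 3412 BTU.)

€25

349000 BTU × (0.00029308 kWh/BTU) = 102.3 kWh
Cost = 102.3 kWh × €0.247/kWh = €25.26 ≈ €25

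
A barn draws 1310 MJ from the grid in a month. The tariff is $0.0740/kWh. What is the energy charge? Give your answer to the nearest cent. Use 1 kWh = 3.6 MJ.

1310 MJ × (0.27778 kWh/MJ) = 363.9 kWh
Cost = 363.9 kWh × $0.0740/kWh = $26.93

$26.93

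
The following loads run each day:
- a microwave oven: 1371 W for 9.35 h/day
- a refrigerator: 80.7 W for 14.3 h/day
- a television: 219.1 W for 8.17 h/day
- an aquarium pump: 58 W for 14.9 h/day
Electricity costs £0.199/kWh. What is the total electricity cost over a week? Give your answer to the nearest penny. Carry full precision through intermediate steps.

£23.16

microwave oven: 1371 W × 9.35 h × 7 d = 89,732 Wh = 89.73 kWh
refrigerator: 80.7 W × 14.3 h × 7 d = 8,078 Wh = 8.078 kWh
television: 219.1 W × 8.17 h × 7 d = 12,530 Wh = 12.53 kWh
aquarium pump: 58 W × 14.9 h × 7 d = 6,049 Wh = 6.049 kWh
Total energy = 89.73 + 8.078 + 12.53 + 6.049 = 116.4 kWh
Cost = 116.4 kWh × £0.199 = £23.16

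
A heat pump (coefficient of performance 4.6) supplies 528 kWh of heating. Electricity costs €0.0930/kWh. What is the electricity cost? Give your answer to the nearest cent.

Electrical input = 528 kWh / 4.6 = 114.8 kWh
Cost = 114.8 × €0.0930/kWh = €10.67

€10.67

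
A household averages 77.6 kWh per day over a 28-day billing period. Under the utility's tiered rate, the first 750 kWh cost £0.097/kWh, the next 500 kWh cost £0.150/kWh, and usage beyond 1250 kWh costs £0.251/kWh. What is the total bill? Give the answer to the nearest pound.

£379

Usage = 77.6 kWh/day × 28 days = 2172.8 kWh
First 750 kWh × £0.097 = £72.75
Next 500 kWh × £0.150 = £75.00
Remaining 922.8 kWh × £0.251 = £231.62
Total = £379.37 ≈ £379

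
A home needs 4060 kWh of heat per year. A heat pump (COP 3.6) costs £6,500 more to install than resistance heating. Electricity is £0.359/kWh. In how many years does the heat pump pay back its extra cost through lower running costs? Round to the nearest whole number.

Resistance: 4060 kWh × £0.359 = £1,457.54/yr
Heat pump: 4060 / 3.6 = 1128 kWh in → × £0.359 = £404.87/yr
Annual savings = £1,052.67
Payback = £6,500 / £1,052.67 = 6.17 years

6 years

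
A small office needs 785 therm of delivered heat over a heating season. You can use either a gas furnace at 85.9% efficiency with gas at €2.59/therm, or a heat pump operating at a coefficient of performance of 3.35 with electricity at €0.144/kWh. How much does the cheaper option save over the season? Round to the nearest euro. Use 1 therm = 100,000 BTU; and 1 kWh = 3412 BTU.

Heat load = 785 therm × 100,000 = 78,500,000 BTU
Gas: input = 78,500,000 / 0.859 = 91,385,332 BTU = 913.9 therm → 913.9 × €2.59 = €2,366.88
Heat pump: 78,500,000 BTU / 3412 = 23,010 kWh heat; / 3.35 = 6,868 kWh in → × €0.144 = €988.96
Difference = |€2,366.88 − €988.96| = €1,377.92 ≈ €1378

€1378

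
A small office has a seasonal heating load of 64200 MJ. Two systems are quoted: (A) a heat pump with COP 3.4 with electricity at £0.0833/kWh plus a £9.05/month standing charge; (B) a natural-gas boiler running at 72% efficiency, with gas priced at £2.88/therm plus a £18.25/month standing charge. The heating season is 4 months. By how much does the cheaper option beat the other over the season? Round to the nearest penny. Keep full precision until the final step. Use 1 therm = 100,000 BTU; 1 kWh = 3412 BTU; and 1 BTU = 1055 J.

£2033.97

Heat load = 64200 MJ = 64,200,000,000 J / 1055 = 60,853,081 BTU
Gas: input = 60,853,081 / 0.72 = 84,518,167 BTU = 845.2 therm → 845.2 × £2.88 = £2,434.12; + 4 × £18.25 standing = £2,507.12
Heat pump: 60,853,081 BTU / 3412 = 17,840 kWh heat; / 3.4 = 5,246 kWh in → × £0.0833 = £436.96; + 4 × £9.05 standing = £473.16
Difference = |£2,507.12 − £473.16| = £2,033.97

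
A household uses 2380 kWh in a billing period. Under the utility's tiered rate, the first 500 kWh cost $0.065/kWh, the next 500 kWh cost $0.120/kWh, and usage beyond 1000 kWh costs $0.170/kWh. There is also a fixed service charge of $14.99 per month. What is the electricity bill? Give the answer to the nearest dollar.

First 500 kWh × $0.065 = $32.50
Next 500 kWh × $0.120 = $60.00
Remaining 1380 kWh × $0.170 = $234.60
Energy charge = $327.10; + service $14.99 = $342.09 ≈ $342

$342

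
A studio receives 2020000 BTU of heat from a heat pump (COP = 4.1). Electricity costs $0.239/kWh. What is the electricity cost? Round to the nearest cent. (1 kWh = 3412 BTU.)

Heat delivered = 2,020,000 BTU / 3412 = 592 kWh
Electrical input = 592 kWh / 4.1 = 144.4 kWh
Cost = 144.4 × $0.239/kWh = $34.51

$34.51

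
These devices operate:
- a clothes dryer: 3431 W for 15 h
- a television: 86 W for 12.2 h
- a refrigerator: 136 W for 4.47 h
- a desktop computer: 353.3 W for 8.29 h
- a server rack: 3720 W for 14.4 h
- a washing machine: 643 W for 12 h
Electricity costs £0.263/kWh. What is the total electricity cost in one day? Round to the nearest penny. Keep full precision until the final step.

clothes dryer: 3431 W × 15 h = 51,465 Wh = 51.47 kWh
television: 86 W × 12.2 h = 1,049 Wh = 1.049 kWh
refrigerator: 136 W × 4.47 h = 608 Wh = 0.6079 kWh
desktop computer: 353.3 W × 8.29 h = 2,929 Wh = 2.929 kWh
server rack: 3720 W × 14.4 h = 53,568 Wh = 53.57 kWh
washing machine: 643 W × 12 h = 7,716 Wh = 7.716 kWh
Total energy = 51.47 + 1.049 + 0.6079 + 2.929 + 53.57 + 7.716 = 117.3 kWh
Cost = 117.3 kWh × £0.263 = £30.86

£30.86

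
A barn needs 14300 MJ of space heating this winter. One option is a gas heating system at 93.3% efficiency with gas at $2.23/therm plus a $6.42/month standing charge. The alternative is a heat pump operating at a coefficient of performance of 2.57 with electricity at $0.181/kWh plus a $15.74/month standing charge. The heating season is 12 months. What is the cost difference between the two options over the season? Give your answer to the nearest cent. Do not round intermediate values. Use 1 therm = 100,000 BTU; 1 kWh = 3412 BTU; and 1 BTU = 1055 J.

$67.65

Heat load = 14300 MJ = 14,300,000,000 J / 1055 = 13,554,502 BTU
Gas: input = 13,554,502 / 0.933 = 14,527,870 BTU = 145.3 therm → 145.3 × $2.23 = $323.97; + 12 × $6.42 standing = $401.01
Heat pump: 13,554,502 BTU / 3412 = 3,973 kWh heat; / 2.57 = 1,546 kWh in → × $0.181 = $279.78; + 12 × $15.74 standing = $468.66
Difference = |$401.01 − $468.66| = $67.65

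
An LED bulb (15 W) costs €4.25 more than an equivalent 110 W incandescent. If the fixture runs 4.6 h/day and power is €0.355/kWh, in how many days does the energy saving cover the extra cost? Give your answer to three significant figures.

27.4 days

Power saved = 110 − 15 = 95 W
Daily energy saved = 95 W × 4.6 h = 437 Wh = 0.437 kWh
Daily savings = 0.437 × €0.355 = €0.1551
Payback = €4.25 / €0.1551 per day = 27.4 days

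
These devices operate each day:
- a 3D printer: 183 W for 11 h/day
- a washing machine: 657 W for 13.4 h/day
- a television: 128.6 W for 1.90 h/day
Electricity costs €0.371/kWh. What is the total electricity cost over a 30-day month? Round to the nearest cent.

€123.11

3D printer: 183 W × 11 h × 30 d = 60,390 Wh = 60.39 kWh
washing machine: 657 W × 13.4 h × 30 d = 264,114 Wh = 264.1 kWh
television: 128.6 W × 1.90 h × 30 d = 7,330 Wh = 7.33 kWh
Total energy = 60.39 + 264.1 + 7.33 = 331.8 kWh
Cost = 331.8 kWh × €0.371 = €123.11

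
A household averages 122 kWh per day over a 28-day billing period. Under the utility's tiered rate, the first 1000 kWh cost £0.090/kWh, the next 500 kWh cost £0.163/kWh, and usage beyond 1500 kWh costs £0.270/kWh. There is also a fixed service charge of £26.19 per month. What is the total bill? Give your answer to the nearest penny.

£715.01

Usage = 122 kWh/day × 28 days = 3416 kWh
First 1000 kWh × £0.090 = £90.00
Next 500 kWh × £0.163 = £81.50
Remaining 1916 kWh × £0.270 = £517.32
Energy charge = £688.82; + service £26.19 = £715.01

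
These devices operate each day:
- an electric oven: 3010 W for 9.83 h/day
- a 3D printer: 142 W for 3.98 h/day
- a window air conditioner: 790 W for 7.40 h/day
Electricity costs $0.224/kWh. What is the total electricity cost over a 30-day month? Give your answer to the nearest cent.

$241.92

electric oven: 3010 W × 9.83 h × 30 d = 887,649 Wh = 887.6 kWh
3D printer: 142 W × 3.98 h × 30 d = 16,955 Wh = 16.95 kWh
window air conditioner: 790 W × 7.40 h × 30 d = 175,380 Wh = 175.4 kWh
Total energy = 887.6 + 16.95 + 175.4 = 1,080 kWh
Cost = 1,080 kWh × $0.224 = $241.92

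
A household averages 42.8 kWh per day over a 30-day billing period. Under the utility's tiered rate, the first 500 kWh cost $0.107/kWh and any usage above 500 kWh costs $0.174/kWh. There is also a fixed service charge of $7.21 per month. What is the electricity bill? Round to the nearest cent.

$197.13

Usage = 42.8 kWh/day × 30 days = 1284 kWh
First 500 kWh × $0.107 = $53.50
Remaining 784 kWh × $0.174 = $136.42
Energy charge = $189.92; + service $7.21 = $197.13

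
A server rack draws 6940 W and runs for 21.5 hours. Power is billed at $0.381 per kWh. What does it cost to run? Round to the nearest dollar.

$57

Energy = 6940 W × 21.5 h = 149,210 Wh = 149.2 kWh
Cost = 149.2 kWh × $0.381/kWh = $56.85 ≈ $57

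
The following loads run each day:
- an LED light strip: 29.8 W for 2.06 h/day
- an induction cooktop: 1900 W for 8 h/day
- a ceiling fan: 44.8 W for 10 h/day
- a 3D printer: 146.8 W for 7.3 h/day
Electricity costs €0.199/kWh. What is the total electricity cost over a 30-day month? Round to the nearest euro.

€100

LED light strip: 29.8 W × 2.06 h × 30 d = 1,842 Wh = 1.842 kWh
induction cooktop: 1900 W × 8 h × 30 d = 456,000 Wh = 456 kWh
ceiling fan: 44.8 W × 10 h × 30 d = 13,440 Wh = 13.44 kWh
3D printer: 146.8 W × 7.3 h × 30 d = 32,149 Wh = 32.15 kWh
Total energy = 1.842 + 456 + 13.44 + 32.15 = 503.4 kWh
Cost = 503.4 kWh × €0.199 = €100.18 ≈ €100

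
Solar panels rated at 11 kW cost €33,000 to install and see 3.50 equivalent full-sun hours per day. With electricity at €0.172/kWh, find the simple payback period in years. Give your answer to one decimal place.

Daily generation = 11 kW × 3.50 h = 38.5 kWh
Annual generation = 38.5 × 365 = 14052 kWh
Annual savings = 14052 × €0.172 = €2,417.03
Payback = €33,000 / €2,417.03 = 13.7 years

13.7 years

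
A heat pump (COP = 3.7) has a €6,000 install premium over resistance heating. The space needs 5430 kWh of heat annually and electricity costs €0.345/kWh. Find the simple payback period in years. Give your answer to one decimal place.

4.4 years

Resistance: 5430 kWh × €0.345 = €1,873.35/yr
Heat pump: 5430 / 3.7 = 1468 kWh in → × €0.345 = €506.31/yr
Annual savings = €1,367.04
Payback = €6,000 / €1,367.04 = 4.39 years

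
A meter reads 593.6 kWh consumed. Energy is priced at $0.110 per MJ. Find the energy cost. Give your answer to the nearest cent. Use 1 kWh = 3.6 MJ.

593.6 kWh × (3.6 MJ/kWh) = 2,137 MJ
Cost = 2,137 MJ × $0.110/MJ = $235.07

$235.07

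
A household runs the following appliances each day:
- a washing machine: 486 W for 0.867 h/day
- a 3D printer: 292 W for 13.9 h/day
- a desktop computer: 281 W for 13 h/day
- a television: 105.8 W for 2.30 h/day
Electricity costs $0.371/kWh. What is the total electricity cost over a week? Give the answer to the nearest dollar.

$22

washing machine: 486 W × 0.867 h × 7 d = 2,950 Wh = 2.95 kWh
3D printer: 292 W × 13.9 h × 7 d = 28,412 Wh = 28.41 kWh
desktop computer: 281 W × 13 h × 7 d = 25,571 Wh = 25.57 kWh
television: 105.8 W × 2.30 h × 7 d = 1,703 Wh = 1.703 kWh
Total energy = 2.95 + 28.41 + 25.57 + 1.703 = 58.64 kWh
Cost = 58.64 kWh × $0.371 = $21.75 ≈ $22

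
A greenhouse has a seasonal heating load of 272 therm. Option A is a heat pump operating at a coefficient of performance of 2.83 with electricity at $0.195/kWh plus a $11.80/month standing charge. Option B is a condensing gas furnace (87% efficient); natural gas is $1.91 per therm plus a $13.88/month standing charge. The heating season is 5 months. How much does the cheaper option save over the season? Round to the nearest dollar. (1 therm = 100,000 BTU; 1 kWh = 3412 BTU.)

Heat load = 272 therm × 100,000 = 27,200,000 BTU
Gas: input = 27,200,000 / 0.87 = 31,264,368 BTU = 312.6 therm → 312.6 × $1.91 = $597.15; + 5 × $13.88 standing = $666.55
Heat pump: 27,200,000 BTU / 3412 = 7,972 kWh heat; / 2.83 = 2,817 kWh in → × $0.195 = $549.30; + 5 × $11.80 standing = $608.30
Difference = |$666.55 − $608.30| = $58.25 ≈ $58

$58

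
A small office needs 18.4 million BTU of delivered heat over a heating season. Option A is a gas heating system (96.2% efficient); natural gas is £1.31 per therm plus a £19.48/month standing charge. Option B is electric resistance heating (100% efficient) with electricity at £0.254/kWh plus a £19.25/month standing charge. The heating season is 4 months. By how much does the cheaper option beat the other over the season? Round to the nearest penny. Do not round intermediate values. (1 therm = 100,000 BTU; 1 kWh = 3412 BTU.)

Heat load = 18.4 × 10⁶ BTU = 18,400,000 BTU
Gas: input = 18,400,000 / 0.962 = 19,126,819 BTU = 191.3 therm → 191.3 × £1.31 = £250.56; + 4 × £19.48 standing = £328.48
Electric: 18,400,000 BTU / 3412 = 5,393 kWh → × £0.254 = £1,369.75; + 4 × £19.25 standing = £1,446.75
Difference = |£328.48 − £1,446.75| = £1,118.27

£1118.27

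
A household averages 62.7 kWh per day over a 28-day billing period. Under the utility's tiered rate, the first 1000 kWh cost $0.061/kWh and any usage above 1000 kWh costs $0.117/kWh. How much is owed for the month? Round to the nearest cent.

$149.41

Usage = 62.7 kWh/day × 28 days = 1755.6 kWh
First 1000 kWh × $0.061 = $61.00
Remaining 755.6 kWh × $0.117 = $88.41
Total = $149.41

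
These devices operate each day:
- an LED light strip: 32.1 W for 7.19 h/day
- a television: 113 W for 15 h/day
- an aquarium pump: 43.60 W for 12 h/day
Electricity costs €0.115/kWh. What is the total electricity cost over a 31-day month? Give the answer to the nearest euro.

LED light strip: 32.1 W × 7.19 h × 31 d = 7,155 Wh = 7.155 kWh
television: 113 W × 15 h × 31 d = 52,545 Wh = 52.55 kWh
aquarium pump: 43.60 W × 12 h × 31 d = 16,219 Wh = 16.22 kWh
Total energy = 7.155 + 52.55 + 16.22 = 75.92 kWh
Cost = 75.92 kWh × €0.115 = €8.73 ≈ €9

€9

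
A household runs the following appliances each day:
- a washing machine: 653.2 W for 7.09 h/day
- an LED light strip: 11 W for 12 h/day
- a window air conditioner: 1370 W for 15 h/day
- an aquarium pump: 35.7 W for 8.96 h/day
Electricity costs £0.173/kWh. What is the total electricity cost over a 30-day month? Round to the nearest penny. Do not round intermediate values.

washing machine: 653.2 W × 7.09 h × 30 d = 138,936 Wh = 138.9 kWh
LED light strip: 11 W × 12 h × 30 d = 3,960 Wh = 3.96 kWh
window air conditioner: 1370 W × 15 h × 30 d = 616,500 Wh = 616.5 kWh
aquarium pump: 35.7 W × 8.96 h × 30 d = 9,596 Wh = 9.596 kWh
Total energy = 138.9 + 3.96 + 616.5 + 9.596 = 769 kWh
Cost = 769 kWh × £0.173 = £133.04

£133.04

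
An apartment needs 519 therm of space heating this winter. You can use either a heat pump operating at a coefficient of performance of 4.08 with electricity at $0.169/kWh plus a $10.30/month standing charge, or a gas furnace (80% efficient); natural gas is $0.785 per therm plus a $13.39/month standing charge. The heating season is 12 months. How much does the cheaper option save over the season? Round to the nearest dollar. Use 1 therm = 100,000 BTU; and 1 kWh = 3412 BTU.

$84

Heat load = 519 therm × 100,000 = 51,900,000 BTU
Gas: input = 51,900,000 / 0.80 = 64,875,000 BTU = 648.8 therm → 648.8 × $0.785 = $509.27; + 12 × $13.39 standing = $669.95
Heat pump: 51,900,000 BTU / 3412 = 15,210 kWh heat; / 4.08 = 3,728 kWh in → × $0.169 = $630.06; + 12 × $10.30 standing = $753.66
Difference = |$669.95 − $753.66| = $83.72 ≈ $84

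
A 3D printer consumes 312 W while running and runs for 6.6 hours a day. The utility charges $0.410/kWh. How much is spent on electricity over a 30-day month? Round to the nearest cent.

Energy = 312 W × 6.6 h/day × 30 days = 61,776 Wh = 61.78 kWh
Cost = 61.78 kWh × $0.410/kWh = $25.33

$25.33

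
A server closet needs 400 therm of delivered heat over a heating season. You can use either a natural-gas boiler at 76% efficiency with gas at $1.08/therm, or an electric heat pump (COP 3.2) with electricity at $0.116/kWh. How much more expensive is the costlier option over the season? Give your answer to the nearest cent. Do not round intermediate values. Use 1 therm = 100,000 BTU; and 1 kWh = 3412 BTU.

Heat load = 400 therm × 100,000 = 40,000,000 BTU
Gas: input = 40,000,000 / 0.76 = 52,631,579 BTU = 526.3 therm → 526.3 × $1.08 = $568.42
Heat pump: 40,000,000 BTU / 3412 = 11,720 kWh heat; / 3.2 = 3,664 kWh in → × $0.116 = $424.97
Difference = |$568.42 − $424.97| = $143.45

$143.45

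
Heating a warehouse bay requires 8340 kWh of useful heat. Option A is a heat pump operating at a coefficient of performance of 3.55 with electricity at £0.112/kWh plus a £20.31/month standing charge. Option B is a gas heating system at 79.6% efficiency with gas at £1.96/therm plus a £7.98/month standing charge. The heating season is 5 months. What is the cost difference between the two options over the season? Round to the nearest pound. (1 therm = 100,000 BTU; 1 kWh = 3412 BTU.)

Heat load = 8340 kWh × 3412 = 28,456,080 BTU
Gas: input = 28,456,080 / 0.796 = 35,748,844 BTU = 357.5 therm → 357.5 × £1.96 = £700.68; + 5 × £7.98 standing = £740.58
Heat pump: 28,456,080 BTU / 3412 = 8,340 kWh heat; / 3.55 = 2,349 kWh in → × £0.112 = £263.12; + 5 × £20.31 standing = £364.67
Difference = |£740.58 − £364.67| = £375.91 ≈ £376

£376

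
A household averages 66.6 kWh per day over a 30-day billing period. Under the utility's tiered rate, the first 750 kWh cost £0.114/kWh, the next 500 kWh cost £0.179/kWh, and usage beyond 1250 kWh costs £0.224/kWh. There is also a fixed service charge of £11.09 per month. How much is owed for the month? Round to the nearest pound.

Usage = 66.6 kWh/day × 30 days = 1998 kWh
First 750 kWh × £0.114 = £85.50
Next 500 kWh × £0.179 = £89.50
Remaining 748 kWh × £0.224 = £167.55
Energy charge = £342.55; + service £11.09 = £353.64 ≈ £354

£354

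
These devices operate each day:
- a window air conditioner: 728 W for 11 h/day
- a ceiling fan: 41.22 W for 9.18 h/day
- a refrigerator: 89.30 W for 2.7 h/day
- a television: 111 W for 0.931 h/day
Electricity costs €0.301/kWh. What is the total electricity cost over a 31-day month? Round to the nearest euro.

window air conditioner: 728 W × 11 h × 31 d = 248,248 Wh = 248.2 kWh
ceiling fan: 41.22 W × 9.18 h × 31 d = 11,730 Wh = 11.73 kWh
refrigerator: 89.30 W × 2.7 h × 31 d = 7,474 Wh = 7.474 kWh
television: 111 W × 0.931 h × 31 d = 3,204 Wh = 3.204 kWh
Total energy = 248.2 + 11.73 + 7.474 + 3.204 = 270.7 kWh
Cost = 270.7 kWh × €0.301 = €81.47 ≈ €81

€81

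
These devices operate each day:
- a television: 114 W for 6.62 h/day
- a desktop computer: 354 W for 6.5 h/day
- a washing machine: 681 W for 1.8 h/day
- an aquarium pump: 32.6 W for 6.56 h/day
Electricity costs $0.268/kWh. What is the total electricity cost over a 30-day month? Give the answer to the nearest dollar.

television: 114 W × 6.62 h × 30 d = 22,640 Wh = 22.64 kWh
desktop computer: 354 W × 6.5 h × 30 d = 69,030 Wh = 69.03 kWh
washing machine: 681 W × 1.8 h × 30 d = 36,774 Wh = 36.77 kWh
aquarium pump: 32.6 W × 6.56 h × 30 d = 6,416 Wh = 6.416 kWh
Total energy = 22.64 + 69.03 + 36.77 + 6.416 = 134.9 kWh
Cost = 134.9 kWh × $0.268 = $36.14 ≈ $36

$36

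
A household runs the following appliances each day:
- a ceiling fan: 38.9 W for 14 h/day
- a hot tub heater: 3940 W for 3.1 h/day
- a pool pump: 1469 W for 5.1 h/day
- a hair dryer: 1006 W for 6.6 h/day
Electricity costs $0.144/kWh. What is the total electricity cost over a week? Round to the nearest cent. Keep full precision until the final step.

ceiling fan: 38.9 W × 14 h × 7 d = 3,812 Wh = 3.812 kWh
hot tub heater: 3940 W × 3.1 h × 7 d = 85,498 Wh = 85.5 kWh
pool pump: 1469 W × 5.1 h × 7 d = 52,443 Wh = 52.44 kWh
hair dryer: 1006 W × 6.6 h × 7 d = 46,477 Wh = 46.48 kWh
Total energy = 3.812 + 85.5 + 52.44 + 46.48 = 188.2 kWh
Cost = 188.2 kWh × $0.144 = $27.11

$27.11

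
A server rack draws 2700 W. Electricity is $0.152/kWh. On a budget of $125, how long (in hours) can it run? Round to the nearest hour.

305 h

Energy budget = $125 / $0.152 per kWh = 822.4 kWh = 822,368 Wh
Runtime = 822,368 Wh / 2700 W = 304.6 h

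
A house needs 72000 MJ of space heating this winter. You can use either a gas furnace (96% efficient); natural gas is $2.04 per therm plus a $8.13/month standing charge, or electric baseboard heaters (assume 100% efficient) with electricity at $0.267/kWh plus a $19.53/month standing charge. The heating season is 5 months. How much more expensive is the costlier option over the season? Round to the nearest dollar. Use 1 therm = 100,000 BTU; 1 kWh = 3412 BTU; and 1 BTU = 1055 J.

$3947

Heat load = 72000 MJ = 72,000,000,000 J / 1055 = 68,246,445 BTU
Gas: input = 68,246,445 / 0.96 = 71,090,047 BTU = 710.9 therm → 710.9 × $2.04 = $1,450.24; + 5 × $8.13 standing = $1,490.89
Electric: 68,246,445 BTU / 3412 = 20,000 kWh → × $0.267 = $5,340.50; + 5 × $19.53 standing = $5,438.15
Difference = |$1,490.89 − $5,438.15| = $3,947.27 ≈ $3947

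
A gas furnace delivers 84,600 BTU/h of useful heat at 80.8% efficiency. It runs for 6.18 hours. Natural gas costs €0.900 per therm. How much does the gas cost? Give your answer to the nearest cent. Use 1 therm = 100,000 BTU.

Heat delivered = 84,600 BTU/h × 6.18 h = 522,828 BTU
Gas input = 522,828 / 0.808 = 647,064 BTU
= 647,064 / 100,000 = 6.471 therm
Cost = 6.471 × €0.900/therm = €5.82

€5.82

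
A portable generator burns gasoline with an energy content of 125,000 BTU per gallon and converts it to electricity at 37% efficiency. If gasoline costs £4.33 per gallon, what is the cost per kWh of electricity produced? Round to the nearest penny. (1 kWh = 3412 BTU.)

Electrical output per gallon = 125,000 BTU × 0.37 / 3412 BTU/kWh = 13.56 kWh
Cost per kWh = £4.33 / 13.56 kWh = £0.319

£0.32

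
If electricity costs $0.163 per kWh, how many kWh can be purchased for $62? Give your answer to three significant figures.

380 kWh

$62 / $0.163 per kWh = 380.4 kWh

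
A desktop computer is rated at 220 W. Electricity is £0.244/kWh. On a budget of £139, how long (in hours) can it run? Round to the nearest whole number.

2589 h

Energy budget = £139 / £0.244 per kWh = 569.7 kWh = 569,672 Wh
Runtime = 569,672 Wh / 220 W = 2,589 h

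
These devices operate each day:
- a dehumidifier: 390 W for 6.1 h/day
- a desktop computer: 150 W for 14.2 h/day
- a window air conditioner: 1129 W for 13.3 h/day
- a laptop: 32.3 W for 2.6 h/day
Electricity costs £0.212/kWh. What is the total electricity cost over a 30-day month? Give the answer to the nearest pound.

dehumidifier: 390 W × 6.1 h × 30 d = 71,370 Wh = 71.37 kWh
desktop computer: 150 W × 14.2 h × 30 d = 63,900 Wh = 63.9 kWh
window air conditioner: 1129 W × 13.3 h × 30 d = 450,471 Wh = 450.5 kWh
laptop: 32.3 W × 2.6 h × 30 d = 2,519 Wh = 2.519 kWh
Total energy = 71.37 + 63.9 + 450.5 + 2.519 = 588.3 kWh
Cost = 588.3 kWh × £0.212 = £124.71 ≈ £125

£125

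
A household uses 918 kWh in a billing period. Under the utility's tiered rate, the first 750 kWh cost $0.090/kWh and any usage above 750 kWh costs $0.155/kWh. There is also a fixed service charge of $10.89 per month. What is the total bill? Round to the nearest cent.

First 750 kWh × $0.090 = $67.50
Remaining 168 kWh × $0.155 = $26.04
Energy charge = $93.54; + service $10.89 = $104.43

$104.43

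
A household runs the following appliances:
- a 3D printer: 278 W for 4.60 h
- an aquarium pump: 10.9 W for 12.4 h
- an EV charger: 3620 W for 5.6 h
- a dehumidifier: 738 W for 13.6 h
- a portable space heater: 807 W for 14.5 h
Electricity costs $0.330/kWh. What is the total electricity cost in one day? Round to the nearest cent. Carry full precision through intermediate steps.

$14.33

3D printer: 278 W × 4.60 h = 1,279 Wh = 1.279 kWh
aquarium pump: 10.9 W × 12.4 h = 135 Wh = 0.1352 kWh
EV charger: 3620 W × 5.6 h = 20,272 Wh = 20.27 kWh
dehumidifier: 738 W × 13.6 h = 10,037 Wh = 10.04 kWh
portable space heater: 807 W × 14.5 h = 11,702 Wh = 11.7 kWh
Total energy = 1.279 + 0.1352 + 20.27 + 10.04 + 11.7 = 43.42 kWh
Cost = 43.42 kWh × $0.330 = $14.33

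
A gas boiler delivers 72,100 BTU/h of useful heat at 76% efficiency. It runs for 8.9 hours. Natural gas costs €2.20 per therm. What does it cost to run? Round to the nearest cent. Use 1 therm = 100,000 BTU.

€18.58

Heat delivered = 72,100 BTU/h × 8.9 h = 641,690 BTU
Gas input = 641,690 / 0.76 = 844,329 BTU
= 844,329 / 100,000 = 8.443 therm
Cost = 8.443 × €2.20/therm = €18.58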